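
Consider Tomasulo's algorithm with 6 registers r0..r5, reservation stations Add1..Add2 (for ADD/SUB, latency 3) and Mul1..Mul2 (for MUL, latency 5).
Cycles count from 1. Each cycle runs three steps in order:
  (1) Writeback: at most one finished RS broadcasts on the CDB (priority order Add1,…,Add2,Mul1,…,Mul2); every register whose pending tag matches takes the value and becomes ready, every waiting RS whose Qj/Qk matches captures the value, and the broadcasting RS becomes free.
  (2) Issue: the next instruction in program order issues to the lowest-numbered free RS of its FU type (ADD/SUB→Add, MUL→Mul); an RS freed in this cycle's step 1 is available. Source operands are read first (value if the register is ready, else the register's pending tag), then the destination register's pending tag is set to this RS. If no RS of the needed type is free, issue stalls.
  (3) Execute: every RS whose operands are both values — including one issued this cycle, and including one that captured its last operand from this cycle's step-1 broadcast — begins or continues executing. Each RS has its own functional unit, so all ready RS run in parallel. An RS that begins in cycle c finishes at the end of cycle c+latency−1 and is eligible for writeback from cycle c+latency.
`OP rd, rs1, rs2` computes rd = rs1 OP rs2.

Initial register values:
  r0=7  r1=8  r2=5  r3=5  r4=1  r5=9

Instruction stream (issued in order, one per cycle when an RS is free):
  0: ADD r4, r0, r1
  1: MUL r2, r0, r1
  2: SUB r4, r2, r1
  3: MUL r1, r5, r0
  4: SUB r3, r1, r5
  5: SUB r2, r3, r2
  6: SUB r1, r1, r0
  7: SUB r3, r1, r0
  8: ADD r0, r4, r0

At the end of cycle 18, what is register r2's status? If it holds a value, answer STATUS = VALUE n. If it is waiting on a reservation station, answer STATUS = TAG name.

cycle 1: issue ADD r4<-Add1 // r0:7,r1:8,r2:5,r3:5,r4:Add1,r5:9
cycle 2: issue MUL r2<-Mul1 // r0:7,r1:8,r2:Mul1,r3:5,r4:Add1,r5:9
cycle 3: issue SUB r4<-Add2 // r0:7,r1:8,r2:Mul1,r3:5,r4:Add2,r5:9
cycle 4: CDB Add1=15; issue MUL r1<-Mul2 // r0:7,r1:Mul2,r2:Mul1,r3:5,r4:Add2,r5:9
cycle 5: issue SUB r3<-Add1 // r0:7,r1:Mul2,r2:Mul1,r3:Add1,r4:Add2,r5:9
cycle 6: stall // r0:7,r1:Mul2,r2:Mul1,r3:Add1,r4:Add2,r5:9
cycle 7: CDB Mul1=56; stall // r0:7,r1:Mul2,r2:56,r3:Add1,r4:Add2,r5:9
cycle 8: stall // r0:7,r1:Mul2,r2:56,r3:Add1,r4:Add2,r5:9
cycle 9: CDB Mul2=63; stall // r0:7,r1:63,r2:56,r3:Add1,r4:Add2,r5:9
cycle 10: CDB Add2=48; issue SUB r2<-Add2 // r0:7,r1:63,r2:Add2,r3:Add1,r4:48,r5:9
cycle 11: stall // r0:7,r1:63,r2:Add2,r3:Add1,r4:48,r5:9
cycle 12: CDB Add1=54; issue SUB r1<-Add1 // r0:7,r1:Add1,r2:Add2,r3:54,r4:48,r5:9
cycle 13: stall // r0:7,r1:Add1,r2:Add2,r3:54,r4:48,r5:9
cycle 14: stall // r0:7,r1:Add1,r2:Add2,r3:54,r4:48,r5:9
cycle 15: CDB Add1=56; issue SUB r3<-Add1 // r0:7,r1:56,r2:Add2,r3:Add1,r4:48,r5:9
cycle 16: CDB Add2=-2; issue ADD r0<-Add2 // r0:Add2,r1:56,r2:-2,r3:Add1,r4:48,r5:9
cycle 17: - // r0:Add2,r1:56,r2:-2,r3:Add1,r4:48,r5:9
cycle 18: CDB Add1=49 // r0:Add2,r1:56,r2:-2,r3:49,r4:48,r5:9

STATUS = VALUE -2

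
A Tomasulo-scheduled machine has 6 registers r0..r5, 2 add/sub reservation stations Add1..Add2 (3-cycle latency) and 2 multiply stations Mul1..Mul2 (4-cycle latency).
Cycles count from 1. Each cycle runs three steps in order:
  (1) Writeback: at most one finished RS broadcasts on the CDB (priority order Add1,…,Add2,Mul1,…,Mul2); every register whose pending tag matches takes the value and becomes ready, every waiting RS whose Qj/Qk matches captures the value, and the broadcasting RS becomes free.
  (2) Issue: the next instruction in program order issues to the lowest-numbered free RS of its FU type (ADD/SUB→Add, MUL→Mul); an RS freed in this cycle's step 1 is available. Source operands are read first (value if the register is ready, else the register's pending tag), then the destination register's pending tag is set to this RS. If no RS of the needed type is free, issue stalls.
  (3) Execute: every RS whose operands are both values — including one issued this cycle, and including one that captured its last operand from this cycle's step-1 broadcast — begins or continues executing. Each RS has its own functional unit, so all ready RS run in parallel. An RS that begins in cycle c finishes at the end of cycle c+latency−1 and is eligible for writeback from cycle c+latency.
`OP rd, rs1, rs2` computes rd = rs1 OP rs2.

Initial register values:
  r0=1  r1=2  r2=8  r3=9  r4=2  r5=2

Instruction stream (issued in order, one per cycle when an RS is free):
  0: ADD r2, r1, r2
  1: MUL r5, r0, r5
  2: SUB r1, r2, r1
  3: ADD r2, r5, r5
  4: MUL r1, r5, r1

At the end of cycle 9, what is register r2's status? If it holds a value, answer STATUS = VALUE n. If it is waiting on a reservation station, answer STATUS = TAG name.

c1: issue ADD r2<-Add1 | r0:1,r1:2,r2:Add1,r3:9,r4:2,r5:2
c2: issue MUL r5<-Mul1 | r0:1,r1:2,r2:Add1,r3:9,r4:2,r5:Mul1
c3: issue SUB r1<-Add2 | r0:1,r1:Add2,r2:Add1,r3:9,r4:2,r5:Mul1
c4: CDB Add1=10; issue ADD r2<-Add1 | r0:1,r1:Add2,r2:Add1,r3:9,r4:2,r5:Mul1
c5: issue MUL r1<-Mul2 | r0:1,r1:Mul2,r2:Add1,r3:9,r4:2,r5:Mul1
c6: CDB Mul1=2 | r0:1,r1:Mul2,r2:Add1,r3:9,r4:2,r5:2
c7: CDB Add2=8 | r0:1,r1:Mul2,r2:Add1,r3:9,r4:2,r5:2
c8: - | r0:1,r1:Mul2,r2:Add1,r3:9,r4:2,r5:2
c9: CDB Add1=4 | r0:1,r1:Mul2,r2:4,r3:9,r4:2,r5:2

STATUS = VALUE 4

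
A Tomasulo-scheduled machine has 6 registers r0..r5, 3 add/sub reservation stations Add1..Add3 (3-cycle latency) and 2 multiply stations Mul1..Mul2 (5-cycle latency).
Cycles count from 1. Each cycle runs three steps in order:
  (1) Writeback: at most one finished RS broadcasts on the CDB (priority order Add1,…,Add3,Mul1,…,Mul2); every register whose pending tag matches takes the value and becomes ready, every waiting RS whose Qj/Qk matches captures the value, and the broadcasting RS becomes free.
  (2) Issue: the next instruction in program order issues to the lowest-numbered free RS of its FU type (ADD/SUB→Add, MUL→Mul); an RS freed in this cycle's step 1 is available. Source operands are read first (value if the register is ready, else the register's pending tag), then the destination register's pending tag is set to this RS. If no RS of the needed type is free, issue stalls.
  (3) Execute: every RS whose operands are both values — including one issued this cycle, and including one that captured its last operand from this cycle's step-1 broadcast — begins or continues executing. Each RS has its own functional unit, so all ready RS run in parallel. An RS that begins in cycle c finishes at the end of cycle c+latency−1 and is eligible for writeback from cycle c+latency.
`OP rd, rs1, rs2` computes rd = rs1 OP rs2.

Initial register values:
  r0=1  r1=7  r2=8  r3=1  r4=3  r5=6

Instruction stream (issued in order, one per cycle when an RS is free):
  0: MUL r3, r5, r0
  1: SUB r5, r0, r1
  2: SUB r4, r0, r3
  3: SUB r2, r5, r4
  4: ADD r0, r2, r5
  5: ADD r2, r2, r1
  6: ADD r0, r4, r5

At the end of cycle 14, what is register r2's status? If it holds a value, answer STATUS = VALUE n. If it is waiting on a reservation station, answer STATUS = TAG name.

c1: issue MUL r3<-Mul1 | r0:1,r1:7,r2:8,r3:Mul1,r4:3,r5:6
c2: issue SUB r5<-Add1 | r0:1,r1:7,r2:8,r3:Mul1,r4:3,r5:Add1
c3: issue SUB r4<-Add2 | r0:1,r1:7,r2:8,r3:Mul1,r4:Add2,r5:Add1
c4: issue SUB r2<-Add3 | r0:1,r1:7,r2:Add3,r3:Mul1,r4:Add2,r5:Add1
c5: CDB Add1=-6; issue ADD r0<-Add1 | r0:Add1,r1:7,r2:Add3,r3:Mul1,r4:Add2,r5:-6
c6: CDB Mul1=6; stall | r0:Add1,r1:7,r2:Add3,r3:6,r4:Add2,r5:-6
c7: stall | r0:Add1,r1:7,r2:Add3,r3:6,r4:Add2,r5:-6
c8: stall | r0:Add1,r1:7,r2:Add3,r3:6,r4:Add2,r5:-6
c9: CDB Add2=-5; issue ADD r2<-Add2 | r0:Add1,r1:7,r2:Add2,r3:6,r4:-5,r5:-6
c10: stall | r0:Add1,r1:7,r2:Add2,r3:6,r4:-5,r5:-6
c11: stall | r0:Add1,r1:7,r2:Add2,r3:6,r4:-5,r5:-6
c12: CDB Add3=-1; issue ADD r0<-Add3 | r0:Add3,r1:7,r2:Add2,r3:6,r4:-5,r5:-6
c13: - | r0:Add3,r1:7,r2:Add2,r3:6,r4:-5,r5:-6
c14: - | r0:Add3,r1:7,r2:Add2,r3:6,r4:-5,r5:-6

STATUS = TAG Add2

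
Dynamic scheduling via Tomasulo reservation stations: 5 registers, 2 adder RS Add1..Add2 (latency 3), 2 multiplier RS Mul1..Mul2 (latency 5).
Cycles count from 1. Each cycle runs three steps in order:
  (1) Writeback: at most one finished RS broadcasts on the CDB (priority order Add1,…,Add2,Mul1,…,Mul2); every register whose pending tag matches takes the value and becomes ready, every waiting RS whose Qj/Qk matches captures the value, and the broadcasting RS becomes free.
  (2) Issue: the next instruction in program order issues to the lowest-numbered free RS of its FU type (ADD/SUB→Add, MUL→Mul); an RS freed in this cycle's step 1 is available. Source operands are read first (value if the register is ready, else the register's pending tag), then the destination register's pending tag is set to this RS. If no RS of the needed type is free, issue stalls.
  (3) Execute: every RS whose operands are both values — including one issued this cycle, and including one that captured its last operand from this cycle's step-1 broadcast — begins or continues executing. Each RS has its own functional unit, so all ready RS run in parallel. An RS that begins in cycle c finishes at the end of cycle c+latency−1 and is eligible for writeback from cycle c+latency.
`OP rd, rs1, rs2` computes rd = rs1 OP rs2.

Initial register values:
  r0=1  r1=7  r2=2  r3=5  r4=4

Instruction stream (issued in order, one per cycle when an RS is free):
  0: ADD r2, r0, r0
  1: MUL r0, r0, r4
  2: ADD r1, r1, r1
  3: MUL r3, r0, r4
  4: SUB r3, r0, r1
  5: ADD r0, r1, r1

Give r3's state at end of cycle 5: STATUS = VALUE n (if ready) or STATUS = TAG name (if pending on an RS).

STATUS = TAG Add1

  c1: issue ADD r2<-Add1  regs: r0:1,r1:7,r2:Add1,r3:5,r4:4
  c2: issue MUL r0<-Mul1  regs: r0:Mul1,r1:7,r2:Add1,r3:5,r4:4
  c3: issue ADD r1<-Add2  regs: r0:Mul1,r1:Add2,r2:Add1,r3:5,r4:4
  c4: CDB Add1=2; issue MUL r3<-Mul2  regs: r0:Mul1,r1:Add2,r2:2,r3:Mul2,r4:4
  c5: issue SUB r3<-Add1  regs: r0:Mul1,r1:Add2,r2:2,r3:Add1,r4:4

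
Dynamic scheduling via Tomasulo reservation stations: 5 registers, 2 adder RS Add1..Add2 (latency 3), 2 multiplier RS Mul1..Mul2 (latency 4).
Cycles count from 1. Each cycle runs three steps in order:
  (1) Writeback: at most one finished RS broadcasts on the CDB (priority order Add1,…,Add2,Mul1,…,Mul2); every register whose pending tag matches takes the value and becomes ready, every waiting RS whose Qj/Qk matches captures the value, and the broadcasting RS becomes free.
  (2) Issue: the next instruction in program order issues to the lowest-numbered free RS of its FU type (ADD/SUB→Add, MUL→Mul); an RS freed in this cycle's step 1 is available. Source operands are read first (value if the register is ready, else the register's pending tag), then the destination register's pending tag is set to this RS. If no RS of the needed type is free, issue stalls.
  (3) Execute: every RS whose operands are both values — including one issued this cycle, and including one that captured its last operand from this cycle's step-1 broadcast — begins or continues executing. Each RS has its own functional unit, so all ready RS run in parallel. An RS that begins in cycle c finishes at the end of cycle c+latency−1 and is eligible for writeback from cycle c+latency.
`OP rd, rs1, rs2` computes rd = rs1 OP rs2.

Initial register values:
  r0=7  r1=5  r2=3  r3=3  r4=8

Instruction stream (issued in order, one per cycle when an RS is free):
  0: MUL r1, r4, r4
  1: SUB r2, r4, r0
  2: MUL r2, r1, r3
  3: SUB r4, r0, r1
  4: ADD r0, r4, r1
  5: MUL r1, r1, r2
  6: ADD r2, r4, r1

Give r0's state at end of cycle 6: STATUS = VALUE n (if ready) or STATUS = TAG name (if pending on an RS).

c1: issue MUL r1<-Mul1 | r0:7,r1:Mul1,r2:3,r3:3,r4:8
c2: issue SUB r2<-Add1 | r0:7,r1:Mul1,r2:Add1,r3:3,r4:8
c3: issue MUL r2<-Mul2 | r0:7,r1:Mul1,r2:Mul2,r3:3,r4:8
c4: issue SUB r4<-Add2 | r0:7,r1:Mul1,r2:Mul2,r3:3,r4:Add2
c5: CDB Add1=1; issue ADD r0<-Add1 | r0:Add1,r1:Mul1,r2:Mul2,r3:3,r4:Add2
c6: CDB Mul1=64; issue MUL r1<-Mul1 | r0:Add1,r1:Mul1,r2:Mul2,r3:3,r4:Add2

STATUS = TAG Add1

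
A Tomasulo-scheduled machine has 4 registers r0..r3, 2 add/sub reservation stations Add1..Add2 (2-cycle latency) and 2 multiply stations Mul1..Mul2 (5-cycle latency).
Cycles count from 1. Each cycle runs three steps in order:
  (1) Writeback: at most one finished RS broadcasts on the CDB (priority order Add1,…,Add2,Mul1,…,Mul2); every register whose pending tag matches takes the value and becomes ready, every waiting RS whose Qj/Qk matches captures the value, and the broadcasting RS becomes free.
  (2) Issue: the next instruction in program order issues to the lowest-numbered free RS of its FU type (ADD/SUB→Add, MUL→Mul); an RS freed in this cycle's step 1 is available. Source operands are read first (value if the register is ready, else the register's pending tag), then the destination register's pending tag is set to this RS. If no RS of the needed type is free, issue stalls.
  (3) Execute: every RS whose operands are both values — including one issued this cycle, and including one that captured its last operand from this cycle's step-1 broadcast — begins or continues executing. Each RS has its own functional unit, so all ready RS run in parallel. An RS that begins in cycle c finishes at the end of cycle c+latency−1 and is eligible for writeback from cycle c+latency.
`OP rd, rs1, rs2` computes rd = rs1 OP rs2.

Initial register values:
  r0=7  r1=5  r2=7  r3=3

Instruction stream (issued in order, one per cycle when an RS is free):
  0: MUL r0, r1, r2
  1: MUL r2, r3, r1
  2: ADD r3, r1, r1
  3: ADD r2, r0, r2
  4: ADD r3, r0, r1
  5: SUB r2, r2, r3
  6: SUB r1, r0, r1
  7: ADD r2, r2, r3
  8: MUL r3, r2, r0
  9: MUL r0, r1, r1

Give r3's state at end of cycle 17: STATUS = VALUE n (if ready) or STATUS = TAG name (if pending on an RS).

  c1: issue MUL r0<-Mul1  regs: r0:Mul1,r1:5,r2:7,r3:3
  c2: issue MUL r2<-Mul2  regs: r0:Mul1,r1:5,r2:Mul2,r3:3
  c3: issue ADD r3<-Add1  regs: r0:Mul1,r1:5,r2:Mul2,r3:Add1
  c4: issue ADD r2<-Add2  regs: r0:Mul1,r1:5,r2:Add2,r3:Add1
  c5: CDB Add1=10; issue ADD r3<-Add1  regs: r0:Mul1,r1:5,r2:Add2,r3:Add1
  c6: CDB Mul1=35; stall  regs: r0:35,r1:5,r2:Add2,r3:Add1
  c7: CDB Mul2=15; stall  regs: r0:35,r1:5,r2:Add2,r3:Add1
  c8: CDB Add1=40; issue SUB r2<-Add1  regs: r0:35,r1:5,r2:Add1,r3:40
  c9: CDB Add2=50; issue SUB r1<-Add2  regs: r0:35,r1:Add2,r2:Add1,r3:40
  c10: stall  regs: r0:35,r1:Add2,r2:Add1,r3:40
  c11: CDB Add1=10; issue ADD r2<-Add1  regs: r0:35,r1:Add2,r2:Add1,r3:40
  c12: CDB Add2=30; issue MUL r3<-Mul1  regs: r0:35,r1:30,r2:Add1,r3:Mul1
  c13: CDB Add1=50; issue MUL r0<-Mul2  regs: r0:Mul2,r1:30,r2:50,r3:Mul1
  c14: -  regs: r0:Mul2,r1:30,r2:50,r3:Mul1
  c15: -  regs: r0:Mul2,r1:30,r2:50,r3:Mul1
  c16: -  regs: r0:Mul2,r1:30,r2:50,r3:Mul1
  c17: -  regs: r0:Mul2,r1:30,r2:50,r3:Mul1

STATUS = TAG Mul1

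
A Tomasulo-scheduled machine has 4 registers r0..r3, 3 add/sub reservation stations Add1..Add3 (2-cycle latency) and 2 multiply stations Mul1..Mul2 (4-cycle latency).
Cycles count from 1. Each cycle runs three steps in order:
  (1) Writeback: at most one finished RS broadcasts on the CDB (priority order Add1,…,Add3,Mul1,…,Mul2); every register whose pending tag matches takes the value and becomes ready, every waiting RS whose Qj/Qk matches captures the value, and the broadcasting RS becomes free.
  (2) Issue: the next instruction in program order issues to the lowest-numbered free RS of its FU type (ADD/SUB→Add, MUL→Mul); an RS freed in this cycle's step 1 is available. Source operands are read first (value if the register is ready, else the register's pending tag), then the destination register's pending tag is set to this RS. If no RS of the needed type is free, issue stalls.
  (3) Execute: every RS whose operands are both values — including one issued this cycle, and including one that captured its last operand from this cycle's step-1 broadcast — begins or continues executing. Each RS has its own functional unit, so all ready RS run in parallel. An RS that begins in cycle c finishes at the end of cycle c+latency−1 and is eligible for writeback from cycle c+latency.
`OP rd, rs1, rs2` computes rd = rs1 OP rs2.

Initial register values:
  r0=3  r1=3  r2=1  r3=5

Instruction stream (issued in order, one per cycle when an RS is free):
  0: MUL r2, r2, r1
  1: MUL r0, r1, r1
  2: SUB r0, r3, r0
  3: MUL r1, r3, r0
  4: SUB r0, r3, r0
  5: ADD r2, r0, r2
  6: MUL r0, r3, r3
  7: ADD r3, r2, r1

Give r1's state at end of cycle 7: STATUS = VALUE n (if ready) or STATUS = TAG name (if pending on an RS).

STATUS = TAG Mul1

  c1: issue MUL r2<-Mul1  regs: r0:3,r1:3,r2:Mul1,r3:5
  c2: issue MUL r0<-Mul2  regs: r0:Mul2,r1:3,r2:Mul1,r3:5
  c3: issue SUB r0<-Add1  regs: r0:Add1,r1:3,r2:Mul1,r3:5
  c4: stall  regs: r0:Add1,r1:3,r2:Mul1,r3:5
  c5: CDB Mul1=3; issue MUL r1<-Mul1  regs: r0:Add1,r1:Mul1,r2:3,r3:5
  c6: CDB Mul2=9; issue SUB r0<-Add2  regs: r0:Add2,r1:Mul1,r2:3,r3:5
  c7: issue ADD r2<-Add3  regs: r0:Add2,r1:Mul1,r2:Add3,r3:5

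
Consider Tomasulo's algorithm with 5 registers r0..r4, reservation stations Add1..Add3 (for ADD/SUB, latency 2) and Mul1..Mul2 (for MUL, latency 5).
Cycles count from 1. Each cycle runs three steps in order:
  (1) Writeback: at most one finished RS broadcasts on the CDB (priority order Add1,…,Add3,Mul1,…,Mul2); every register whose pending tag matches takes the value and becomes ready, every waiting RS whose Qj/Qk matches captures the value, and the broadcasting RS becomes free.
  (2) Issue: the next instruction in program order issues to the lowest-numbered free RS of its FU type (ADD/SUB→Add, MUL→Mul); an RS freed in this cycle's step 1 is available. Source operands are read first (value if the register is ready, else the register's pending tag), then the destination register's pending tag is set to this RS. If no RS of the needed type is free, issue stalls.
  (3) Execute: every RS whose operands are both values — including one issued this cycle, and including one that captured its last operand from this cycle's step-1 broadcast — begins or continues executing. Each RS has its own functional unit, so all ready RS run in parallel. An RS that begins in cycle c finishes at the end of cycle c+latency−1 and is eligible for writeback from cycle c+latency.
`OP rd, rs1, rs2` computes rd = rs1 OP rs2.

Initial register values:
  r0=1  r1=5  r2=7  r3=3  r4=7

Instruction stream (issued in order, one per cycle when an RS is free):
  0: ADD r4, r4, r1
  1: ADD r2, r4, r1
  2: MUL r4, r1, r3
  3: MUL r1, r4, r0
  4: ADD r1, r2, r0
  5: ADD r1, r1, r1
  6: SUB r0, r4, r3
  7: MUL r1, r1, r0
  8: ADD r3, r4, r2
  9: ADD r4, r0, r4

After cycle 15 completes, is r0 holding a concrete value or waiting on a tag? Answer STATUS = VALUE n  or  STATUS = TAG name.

STATUS = VALUE 12

c1: issue ADD r4<-Add1 | r0:1,r1:5,r2:7,r3:3,r4:Add1
c2: issue ADD r2<-Add2 | r0:1,r1:5,r2:Add2,r3:3,r4:Add1
c3: CDB Add1=12; issue MUL r4<-Mul1 | r0:1,r1:5,r2:Add2,r3:3,r4:Mul1
c4: issue MUL r1<-Mul2 | r0:1,r1:Mul2,r2:Add2,r3:3,r4:Mul1
c5: CDB Add2=17; issue ADD r1<-Add1 | r0:1,r1:Add1,r2:17,r3:3,r4:Mul1
c6: issue ADD r1<-Add2 | r0:1,r1:Add2,r2:17,r3:3,r4:Mul1
c7: CDB Add1=18; issue SUB r0<-Add1 | r0:Add1,r1:Add2,r2:17,r3:3,r4:Mul1
c8: CDB Mul1=15; issue MUL r1<-Mul1 | r0:Add1,r1:Mul1,r2:17,r3:3,r4:15
c9: CDB Add2=36; issue ADD r3<-Add2 | r0:Add1,r1:Mul1,r2:17,r3:Add2,r4:15
c10: CDB Add1=12; issue ADD r4<-Add1 | r0:12,r1:Mul1,r2:17,r3:Add2,r4:Add1
c11: CDB Add2=32 | r0:12,r1:Mul1,r2:17,r3:32,r4:Add1
c12: CDB Add1=27 | r0:12,r1:Mul1,r2:17,r3:32,r4:27
c13: CDB Mul2=15 | r0:12,r1:Mul1,r2:17,r3:32,r4:27
c14: - | r0:12,r1:Mul1,r2:17,r3:32,r4:27
c15: CDB Mul1=432 | r0:12,r1:432,r2:17,r3:32,r4:27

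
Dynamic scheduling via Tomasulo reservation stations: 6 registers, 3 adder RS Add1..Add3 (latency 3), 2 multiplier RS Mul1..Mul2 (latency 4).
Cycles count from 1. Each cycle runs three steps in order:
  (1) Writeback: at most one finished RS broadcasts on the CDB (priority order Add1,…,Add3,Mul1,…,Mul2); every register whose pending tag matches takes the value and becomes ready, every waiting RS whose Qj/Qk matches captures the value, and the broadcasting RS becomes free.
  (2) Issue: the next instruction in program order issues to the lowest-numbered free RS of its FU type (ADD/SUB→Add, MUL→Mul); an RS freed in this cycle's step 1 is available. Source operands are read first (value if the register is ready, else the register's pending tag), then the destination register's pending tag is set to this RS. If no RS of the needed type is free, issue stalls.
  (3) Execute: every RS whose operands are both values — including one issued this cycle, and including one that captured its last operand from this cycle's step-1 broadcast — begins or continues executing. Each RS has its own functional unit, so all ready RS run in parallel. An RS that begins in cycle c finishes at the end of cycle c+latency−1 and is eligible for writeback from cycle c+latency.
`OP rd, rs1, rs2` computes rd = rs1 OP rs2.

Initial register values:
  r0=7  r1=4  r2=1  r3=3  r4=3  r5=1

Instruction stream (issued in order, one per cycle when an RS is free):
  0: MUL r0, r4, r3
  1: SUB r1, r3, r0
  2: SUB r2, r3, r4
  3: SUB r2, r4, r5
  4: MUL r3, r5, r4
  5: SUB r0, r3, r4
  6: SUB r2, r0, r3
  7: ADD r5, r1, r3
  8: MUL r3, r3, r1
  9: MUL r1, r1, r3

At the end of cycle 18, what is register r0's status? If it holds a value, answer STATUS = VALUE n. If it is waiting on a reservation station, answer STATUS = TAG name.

STATUS = VALUE 0

  c1: issue MUL r0<-Mul1  regs: r0:Mul1,r1:4,r2:1,r3:3,r4:3,r5:1
  c2: issue SUB r1<-Add1  regs: r0:Mul1,r1:Add1,r2:1,r3:3,r4:3,r5:1
  c3: issue SUB r2<-Add2  regs: r0:Mul1,r1:Add1,r2:Add2,r3:3,r4:3,r5:1
  c4: issue SUB r2<-Add3  regs: r0:Mul1,r1:Add1,r2:Add3,r3:3,r4:3,r5:1
  c5: CDB Mul1=9; issue MUL r3<-Mul1  regs: r0:9,r1:Add1,r2:Add3,r3:Mul1,r4:3,r5:1
  c6: CDB Add2=0; issue SUB r0<-Add2  regs: r0:Add2,r1:Add1,r2:Add3,r3:Mul1,r4:3,r5:1
  c7: CDB Add3=2; issue SUB r2<-Add3  regs: r0:Add2,r1:Add1,r2:Add3,r3:Mul1,r4:3,r5:1
  c8: CDB Add1=-6; issue ADD r5<-Add1  regs: r0:Add2,r1:-6,r2:Add3,r3:Mul1,r4:3,r5:Add1
  c9: CDB Mul1=3; issue MUL r3<-Mul1  regs: r0:Add2,r1:-6,r2:Add3,r3:Mul1,r4:3,r5:Add1
  c10: issue MUL r1<-Mul2  regs: r0:Add2,r1:Mul2,r2:Add3,r3:Mul1,r4:3,r5:Add1
  c11: -  regs: r0:Add2,r1:Mul2,r2:Add3,r3:Mul1,r4:3,r5:Add1
  c12: CDB Add1=-3  regs: r0:Add2,r1:Mul2,r2:Add3,r3:Mul1,r4:3,r5:-3
  c13: CDB Add2=0  regs: r0:0,r1:Mul2,r2:Add3,r3:Mul1,r4:3,r5:-3
  c14: CDB Mul1=-18  regs: r0:0,r1:Mul2,r2:Add3,r3:-18,r4:3,r5:-3
  c15: -  regs: r0:0,r1:Mul2,r2:Add3,r3:-18,r4:3,r5:-3
  c16: CDB Add3=-3  regs: r0:0,r1:Mul2,r2:-3,r3:-18,r4:3,r5:-3
  c17: -  regs: r0:0,r1:Mul2,r2:-3,r3:-18,r4:3,r5:-3
  c18: CDB Mul2=108  regs: r0:0,r1:108,r2:-3,r3:-18,r4:3,r5:-3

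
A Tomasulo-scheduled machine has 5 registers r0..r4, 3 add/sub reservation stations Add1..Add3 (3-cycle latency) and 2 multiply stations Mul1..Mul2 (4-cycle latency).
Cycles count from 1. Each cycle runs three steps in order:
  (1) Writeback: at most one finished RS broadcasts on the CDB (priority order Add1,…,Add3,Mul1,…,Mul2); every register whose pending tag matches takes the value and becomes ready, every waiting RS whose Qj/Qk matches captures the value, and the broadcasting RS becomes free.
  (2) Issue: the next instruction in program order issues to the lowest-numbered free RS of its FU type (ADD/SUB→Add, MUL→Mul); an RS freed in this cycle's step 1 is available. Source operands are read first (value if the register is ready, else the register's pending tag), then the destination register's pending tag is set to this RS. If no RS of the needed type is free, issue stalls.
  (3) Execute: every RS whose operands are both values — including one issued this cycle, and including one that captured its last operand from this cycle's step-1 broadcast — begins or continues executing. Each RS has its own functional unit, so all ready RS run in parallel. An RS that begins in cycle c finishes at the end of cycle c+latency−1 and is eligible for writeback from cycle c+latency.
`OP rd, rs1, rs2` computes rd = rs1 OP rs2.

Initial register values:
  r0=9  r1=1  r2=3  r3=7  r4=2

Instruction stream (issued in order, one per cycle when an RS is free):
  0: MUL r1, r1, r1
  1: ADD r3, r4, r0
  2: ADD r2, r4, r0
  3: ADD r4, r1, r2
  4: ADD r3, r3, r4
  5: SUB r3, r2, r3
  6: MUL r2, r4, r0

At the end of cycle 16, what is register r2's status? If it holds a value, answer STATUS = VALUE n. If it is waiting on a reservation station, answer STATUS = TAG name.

cycle 1: issue MUL r1<-Mul1 // r0:9,r1:Mul1,r2:3,r3:7,r4:2
cycle 2: issue ADD r3<-Add1 // r0:9,r1:Mul1,r2:3,r3:Add1,r4:2
cycle 3: issue ADD r2<-Add2 // r0:9,r1:Mul1,r2:Add2,r3:Add1,r4:2
cycle 4: issue ADD r4<-Add3 // r0:9,r1:Mul1,r2:Add2,r3:Add1,r4:Add3
cycle 5: CDB Add1=11; issue ADD r3<-Add1 // r0:9,r1:Mul1,r2:Add2,r3:Add1,r4:Add3
cycle 6: CDB Add2=11; issue SUB r3<-Add2 // r0:9,r1:Mul1,r2:11,r3:Add2,r4:Add3
cycle 7: CDB Mul1=1; issue MUL r2<-Mul1 // r0:9,r1:1,r2:Mul1,r3:Add2,r4:Add3
cycle 8: - // r0:9,r1:1,r2:Mul1,r3:Add2,r4:Add3
cycle 9: - // r0:9,r1:1,r2:Mul1,r3:Add2,r4:Add3
cycle 10: CDB Add3=12 // r0:9,r1:1,r2:Mul1,r3:Add2,r4:12
cycle 11: - // r0:9,r1:1,r2:Mul1,r3:Add2,r4:12
cycle 12: - // r0:9,r1:1,r2:Mul1,r3:Add2,r4:12
cycle 13: CDB Add1=23 // r0:9,r1:1,r2:Mul1,r3:Add2,r4:12
cycle 14: CDB Mul1=108 // r0:9,r1:1,r2:108,r3:Add2,r4:12
cycle 15: - // r0:9,r1:1,r2:108,r3:Add2,r4:12
cycle 16: CDB Add2=-12 // r0:9,r1:1,r2:108,r3:-12,r4:12

STATUS = VALUE 108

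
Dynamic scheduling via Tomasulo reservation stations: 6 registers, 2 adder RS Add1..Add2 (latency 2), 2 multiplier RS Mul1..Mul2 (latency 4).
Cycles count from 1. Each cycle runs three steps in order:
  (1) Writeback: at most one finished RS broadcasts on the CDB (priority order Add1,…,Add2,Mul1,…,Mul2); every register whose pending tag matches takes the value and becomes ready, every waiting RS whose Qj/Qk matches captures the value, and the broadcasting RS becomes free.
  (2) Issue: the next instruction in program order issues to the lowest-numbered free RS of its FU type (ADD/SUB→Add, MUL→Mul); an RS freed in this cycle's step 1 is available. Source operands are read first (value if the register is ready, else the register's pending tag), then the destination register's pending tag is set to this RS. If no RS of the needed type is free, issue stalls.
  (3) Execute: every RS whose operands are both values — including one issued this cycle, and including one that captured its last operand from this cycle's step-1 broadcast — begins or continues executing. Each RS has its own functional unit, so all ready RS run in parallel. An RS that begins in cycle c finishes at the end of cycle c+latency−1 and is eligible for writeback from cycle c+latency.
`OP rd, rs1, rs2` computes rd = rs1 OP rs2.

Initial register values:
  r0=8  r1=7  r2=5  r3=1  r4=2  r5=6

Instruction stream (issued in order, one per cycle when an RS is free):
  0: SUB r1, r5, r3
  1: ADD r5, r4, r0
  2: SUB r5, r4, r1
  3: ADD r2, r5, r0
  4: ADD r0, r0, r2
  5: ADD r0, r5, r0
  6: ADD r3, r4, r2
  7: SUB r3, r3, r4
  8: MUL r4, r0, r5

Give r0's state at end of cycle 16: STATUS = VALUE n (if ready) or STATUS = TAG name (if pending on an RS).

  c1: issue SUB r1<-Add1  regs: r0:8,r1:Add1,r2:5,r3:1,r4:2,r5:6
  c2: issue ADD r5<-Add2  regs: r0:8,r1:Add1,r2:5,r3:1,r4:2,r5:Add2
  c3: CDB Add1=5; issue SUB r5<-Add1  regs: r0:8,r1:5,r2:5,r3:1,r4:2,r5:Add1
  c4: CDB Add2=10; issue ADD r2<-Add2  regs: r0:8,r1:5,r2:Add2,r3:1,r4:2,r5:Add1
  c5: CDB Add1=-3; issue ADD r0<-Add1  regs: r0:Add1,r1:5,r2:Add2,r3:1,r4:2,r5:-3
  c6: stall  regs: r0:Add1,r1:5,r2:Add2,r3:1,r4:2,r5:-3
  c7: CDB Add2=5; issue ADD r0<-Add2  regs: r0:Add2,r1:5,r2:5,r3:1,r4:2,r5:-3
  c8: stall  regs: r0:Add2,r1:5,r2:5,r3:1,r4:2,r5:-3
  c9: CDB Add1=13; issue ADD r3<-Add1  regs: r0:Add2,r1:5,r2:5,r3:Add1,r4:2,r5:-3
  c10: stall  regs: r0:Add2,r1:5,r2:5,r3:Add1,r4:2,r5:-3
  c11: CDB Add1=7; issue SUB r3<-Add1  regs: r0:Add2,r1:5,r2:5,r3:Add1,r4:2,r5:-3
  c12: CDB Add2=10; issue MUL r4<-Mul1  regs: r0:10,r1:5,r2:5,r3:Add1,r4:Mul1,r5:-3
  c13: CDB Add1=5  regs: r0:10,r1:5,r2:5,r3:5,r4:Mul1,r5:-3
  c14: -  regs: r0:10,r1:5,r2:5,r3:5,r4:Mul1,r5:-3
  c15: -  regs: r0:10,r1:5,r2:5,r3:5,r4:Mul1,r5:-3
  c16: CDB Mul1=-30  regs: r0:10,r1:5,r2:5,r3:5,r4:-30,r5:-3

STATUS = VALUE 10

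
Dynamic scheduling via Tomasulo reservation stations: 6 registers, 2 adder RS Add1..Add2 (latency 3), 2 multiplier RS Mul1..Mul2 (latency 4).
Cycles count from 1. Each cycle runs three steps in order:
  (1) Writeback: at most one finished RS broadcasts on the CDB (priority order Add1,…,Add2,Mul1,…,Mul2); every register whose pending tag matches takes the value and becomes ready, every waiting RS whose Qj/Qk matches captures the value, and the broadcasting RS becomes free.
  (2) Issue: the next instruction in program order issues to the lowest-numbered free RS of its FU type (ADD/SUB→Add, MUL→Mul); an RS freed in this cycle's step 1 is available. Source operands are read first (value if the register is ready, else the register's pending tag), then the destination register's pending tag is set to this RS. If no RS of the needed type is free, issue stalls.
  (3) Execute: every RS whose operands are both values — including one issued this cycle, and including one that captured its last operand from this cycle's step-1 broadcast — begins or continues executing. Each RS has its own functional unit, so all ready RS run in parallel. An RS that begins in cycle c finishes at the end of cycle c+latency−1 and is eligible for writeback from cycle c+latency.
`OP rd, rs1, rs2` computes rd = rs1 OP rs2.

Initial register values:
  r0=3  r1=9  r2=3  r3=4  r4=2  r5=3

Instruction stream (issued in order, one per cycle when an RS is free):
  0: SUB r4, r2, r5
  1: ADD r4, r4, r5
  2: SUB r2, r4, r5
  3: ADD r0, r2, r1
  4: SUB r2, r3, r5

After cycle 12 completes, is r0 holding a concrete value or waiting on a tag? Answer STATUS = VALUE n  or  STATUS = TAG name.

c1: issue SUB r4<-Add1 | r0:3,r1:9,r2:3,r3:4,r4:Add1,r5:3
c2: issue ADD r4<-Add2 | r0:3,r1:9,r2:3,r3:4,r4:Add2,r5:3
c3: stall | r0:3,r1:9,r2:3,r3:4,r4:Add2,r5:3
c4: CDB Add1=0; issue SUB r2<-Add1 | r0:3,r1:9,r2:Add1,r3:4,r4:Add2,r5:3
c5: stall | r0:3,r1:9,r2:Add1,r3:4,r4:Add2,r5:3
c6: stall | r0:3,r1:9,r2:Add1,r3:4,r4:Add2,r5:3
c7: CDB Add2=3; issue ADD r0<-Add2 | r0:Add2,r1:9,r2:Add1,r3:4,r4:3,r5:3
c8: stall | r0:Add2,r1:9,r2:Add1,r3:4,r4:3,r5:3
c9: stall | r0:Add2,r1:9,r2:Add1,r3:4,r4:3,r5:3
c10: CDB Add1=0; issue SUB r2<-Add1 | r0:Add2,r1:9,r2:Add1,r3:4,r4:3,r5:3
c11: - | r0:Add2,r1:9,r2:Add1,r3:4,r4:3,r5:3
c12: - | r0:Add2,r1:9,r2:Add1,r3:4,r4:3,r5:3

STATUS = TAG Add2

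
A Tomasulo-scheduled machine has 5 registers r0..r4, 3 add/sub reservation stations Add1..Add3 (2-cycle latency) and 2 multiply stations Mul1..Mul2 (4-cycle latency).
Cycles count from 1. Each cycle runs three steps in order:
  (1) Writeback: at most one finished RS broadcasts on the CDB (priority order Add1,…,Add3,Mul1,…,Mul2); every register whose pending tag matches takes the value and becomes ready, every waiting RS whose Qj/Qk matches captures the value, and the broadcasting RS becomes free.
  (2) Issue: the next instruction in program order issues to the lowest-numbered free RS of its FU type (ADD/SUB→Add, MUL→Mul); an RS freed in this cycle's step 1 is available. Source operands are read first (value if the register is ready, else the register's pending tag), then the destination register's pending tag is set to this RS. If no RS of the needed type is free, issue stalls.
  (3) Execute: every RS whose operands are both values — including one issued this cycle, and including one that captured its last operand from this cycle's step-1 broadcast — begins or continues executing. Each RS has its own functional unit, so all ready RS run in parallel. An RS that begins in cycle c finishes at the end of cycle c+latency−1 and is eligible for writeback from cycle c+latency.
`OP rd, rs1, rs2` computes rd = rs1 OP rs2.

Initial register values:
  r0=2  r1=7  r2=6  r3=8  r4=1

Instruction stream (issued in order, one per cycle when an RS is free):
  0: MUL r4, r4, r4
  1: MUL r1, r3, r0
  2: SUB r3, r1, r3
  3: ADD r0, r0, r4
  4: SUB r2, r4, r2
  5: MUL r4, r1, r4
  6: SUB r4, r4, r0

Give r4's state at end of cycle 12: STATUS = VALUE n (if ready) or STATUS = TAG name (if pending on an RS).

STATUS = VALUE 13

cycle 1: issue MUL r4<-Mul1 // r0:2,r1:7,r2:6,r3:8,r4:Mul1
cycle 2: issue MUL r1<-Mul2 // r0:2,r1:Mul2,r2:6,r3:8,r4:Mul1
cycle 3: issue SUB r3<-Add1 // r0:2,r1:Mul2,r2:6,r3:Add1,r4:Mul1
cycle 4: issue ADD r0<-Add2 // r0:Add2,r1:Mul2,r2:6,r3:Add1,r4:Mul1
cycle 5: CDB Mul1=1; issue SUB r2<-Add3 // r0:Add2,r1:Mul2,r2:Add3,r3:Add1,r4:1
cycle 6: CDB Mul2=16; issue MUL r4<-Mul1 // r0:Add2,r1:16,r2:Add3,r3:Add1,r4:Mul1
cycle 7: CDB Add2=3; issue SUB r4<-Add2 // r0:3,r1:16,r2:Add3,r3:Add1,r4:Add2
cycle 8: CDB Add1=8 // r0:3,r1:16,r2:Add3,r3:8,r4:Add2
cycle 9: CDB Add3=-5 // r0:3,r1:16,r2:-5,r3:8,r4:Add2
cycle 10: CDB Mul1=16 // r0:3,r1:16,r2:-5,r3:8,r4:Add2
cycle 11: - // r0:3,r1:16,r2:-5,r3:8,r4:Add2
cycle 12: CDB Add2=13 // r0:3,r1:16,r2:-5,r3:8,r4:13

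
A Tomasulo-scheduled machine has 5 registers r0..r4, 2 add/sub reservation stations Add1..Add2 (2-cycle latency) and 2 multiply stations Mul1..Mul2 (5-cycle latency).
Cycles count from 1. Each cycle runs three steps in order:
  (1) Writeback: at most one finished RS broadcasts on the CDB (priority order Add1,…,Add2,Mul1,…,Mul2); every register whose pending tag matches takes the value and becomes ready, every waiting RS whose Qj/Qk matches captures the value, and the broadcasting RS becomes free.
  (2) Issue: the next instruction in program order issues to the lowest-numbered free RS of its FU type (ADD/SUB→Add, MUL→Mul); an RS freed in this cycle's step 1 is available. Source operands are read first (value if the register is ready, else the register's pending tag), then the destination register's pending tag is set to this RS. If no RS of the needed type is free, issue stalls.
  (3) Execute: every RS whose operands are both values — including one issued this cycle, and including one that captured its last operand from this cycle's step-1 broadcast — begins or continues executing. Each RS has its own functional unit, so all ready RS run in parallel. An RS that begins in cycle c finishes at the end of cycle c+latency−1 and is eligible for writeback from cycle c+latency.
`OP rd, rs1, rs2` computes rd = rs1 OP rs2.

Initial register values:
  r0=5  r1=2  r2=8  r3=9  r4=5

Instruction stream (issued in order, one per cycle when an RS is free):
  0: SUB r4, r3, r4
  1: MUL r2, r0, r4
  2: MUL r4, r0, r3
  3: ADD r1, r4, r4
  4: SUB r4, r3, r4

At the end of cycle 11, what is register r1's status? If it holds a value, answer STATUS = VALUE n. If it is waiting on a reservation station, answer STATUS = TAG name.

c1: issue SUB r4<-Add1 | r0:5,r1:2,r2:8,r3:9,r4:Add1
c2: issue MUL r2<-Mul1 | r0:5,r1:2,r2:Mul1,r3:9,r4:Add1
c3: CDB Add1=4; issue MUL r4<-Mul2 | r0:5,r1:2,r2:Mul1,r3:9,r4:Mul2
c4: issue ADD r1<-Add1 | r0:5,r1:Add1,r2:Mul1,r3:9,r4:Mul2
c5: issue SUB r4<-Add2 | r0:5,r1:Add1,r2:Mul1,r3:9,r4:Add2
c6: - | r0:5,r1:Add1,r2:Mul1,r3:9,r4:Add2
c7: - | r0:5,r1:Add1,r2:Mul1,r3:9,r4:Add2
c8: CDB Mul1=20 | r0:5,r1:Add1,r2:20,r3:9,r4:Add2
c9: CDB Mul2=45 | r0:5,r1:Add1,r2:20,r3:9,r4:Add2
c10: - | r0:5,r1:Add1,r2:20,r3:9,r4:Add2
c11: CDB Add1=90 | r0:5,r1:90,r2:20,r3:9,r4:Add2

STATUS = VALUE 90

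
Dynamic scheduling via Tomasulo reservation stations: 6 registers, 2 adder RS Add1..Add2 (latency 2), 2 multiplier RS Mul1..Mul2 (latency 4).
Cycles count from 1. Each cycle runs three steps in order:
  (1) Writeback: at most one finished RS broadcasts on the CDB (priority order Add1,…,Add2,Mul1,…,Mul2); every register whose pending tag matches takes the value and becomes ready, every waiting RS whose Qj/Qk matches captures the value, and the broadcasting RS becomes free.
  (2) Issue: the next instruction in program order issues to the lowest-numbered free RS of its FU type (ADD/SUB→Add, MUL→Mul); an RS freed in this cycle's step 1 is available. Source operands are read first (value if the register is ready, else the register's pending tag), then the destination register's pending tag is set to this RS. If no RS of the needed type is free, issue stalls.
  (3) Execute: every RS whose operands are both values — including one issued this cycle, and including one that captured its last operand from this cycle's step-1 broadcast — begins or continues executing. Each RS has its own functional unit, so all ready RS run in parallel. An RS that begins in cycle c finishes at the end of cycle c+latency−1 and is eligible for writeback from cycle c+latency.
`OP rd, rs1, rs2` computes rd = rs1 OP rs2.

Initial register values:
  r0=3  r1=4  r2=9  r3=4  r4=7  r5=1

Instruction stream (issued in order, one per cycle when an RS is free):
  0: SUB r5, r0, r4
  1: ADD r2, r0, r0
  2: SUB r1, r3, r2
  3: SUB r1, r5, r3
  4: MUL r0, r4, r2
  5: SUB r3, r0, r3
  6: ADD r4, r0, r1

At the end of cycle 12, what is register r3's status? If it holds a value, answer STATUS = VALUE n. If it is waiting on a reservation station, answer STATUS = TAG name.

  c1: issue SUB r5<-Add1  regs: r0:3,r1:4,r2:9,r3:4,r4:7,r5:Add1
  c2: issue ADD r2<-Add2  regs: r0:3,r1:4,r2:Add2,r3:4,r4:7,r5:Add1
  c3: CDB Add1=-4; issue SUB r1<-Add1  regs: r0:3,r1:Add1,r2:Add2,r3:4,r4:7,r5:-4
  c4: CDB Add2=6; issue SUB r1<-Add2  regs: r0:3,r1:Add2,r2:6,r3:4,r4:7,r5:-4
  c5: issue MUL r0<-Mul1  regs: r0:Mul1,r1:Add2,r2:6,r3:4,r4:7,r5:-4
  c6: CDB Add1=-2; issue SUB r3<-Add1  regs: r0:Mul1,r1:Add2,r2:6,r3:Add1,r4:7,r5:-4
  c7: CDB Add2=-8; issue ADD r4<-Add2  regs: r0:Mul1,r1:-8,r2:6,r3:Add1,r4:Add2,r5:-4
  c8: -  regs: r0:Mul1,r1:-8,r2:6,r3:Add1,r4:Add2,r5:-4
  c9: CDB Mul1=42  regs: r0:42,r1:-8,r2:6,r3:Add1,r4:Add2,r5:-4
  c10: -  regs: r0:42,r1:-8,r2:6,r3:Add1,r4:Add2,r5:-4
  c11: CDB Add1=38  regs: r0:42,r1:-8,r2:6,r3:38,r4:Add2,r5:-4
  c12: CDB Add2=34  regs: r0:42,r1:-8,r2:6,r3:38,r4:34,r5:-4

STATUS = VALUE 38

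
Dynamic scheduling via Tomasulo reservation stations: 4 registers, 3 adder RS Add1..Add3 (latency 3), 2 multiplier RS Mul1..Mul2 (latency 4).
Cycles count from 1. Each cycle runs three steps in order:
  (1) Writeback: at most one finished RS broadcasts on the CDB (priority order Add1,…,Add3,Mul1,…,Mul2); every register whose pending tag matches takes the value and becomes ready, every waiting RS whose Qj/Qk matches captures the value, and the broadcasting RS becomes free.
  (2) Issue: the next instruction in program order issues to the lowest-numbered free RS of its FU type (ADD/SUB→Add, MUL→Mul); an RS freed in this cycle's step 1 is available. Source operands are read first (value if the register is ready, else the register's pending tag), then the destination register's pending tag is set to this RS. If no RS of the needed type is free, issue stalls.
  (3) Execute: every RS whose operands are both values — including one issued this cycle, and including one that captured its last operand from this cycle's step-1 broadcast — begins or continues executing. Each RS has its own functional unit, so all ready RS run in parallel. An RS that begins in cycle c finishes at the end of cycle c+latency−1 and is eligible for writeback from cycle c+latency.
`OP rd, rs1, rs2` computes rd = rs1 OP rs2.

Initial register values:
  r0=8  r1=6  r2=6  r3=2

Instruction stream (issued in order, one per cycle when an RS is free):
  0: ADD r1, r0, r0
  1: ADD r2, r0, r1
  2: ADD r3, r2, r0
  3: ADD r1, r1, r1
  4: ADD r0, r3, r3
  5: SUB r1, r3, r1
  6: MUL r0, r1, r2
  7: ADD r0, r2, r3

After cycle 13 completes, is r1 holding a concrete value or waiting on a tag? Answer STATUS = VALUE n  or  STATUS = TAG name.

c1: issue ADD r1<-Add1 | r0:8,r1:Add1,r2:6,r3:2
c2: issue ADD r2<-Add2 | r0:8,r1:Add1,r2:Add2,r3:2
c3: issue ADD r3<-Add3 | r0:8,r1:Add1,r2:Add2,r3:Add3
c4: CDB Add1=16; issue ADD r1<-Add1 | r0:8,r1:Add1,r2:Add2,r3:Add3
c5: stall | r0:8,r1:Add1,r2:Add2,r3:Add3
c6: stall | r0:8,r1:Add1,r2:Add2,r3:Add3
c7: CDB Add1=32; issue ADD r0<-Add1 | r0:Add1,r1:32,r2:Add2,r3:Add3
c8: CDB Add2=24; issue SUB r1<-Add2 | r0:Add1,r1:Add2,r2:24,r3:Add3
c9: issue MUL r0<-Mul1 | r0:Mul1,r1:Add2,r2:24,r3:Add3
c10: stall | r0:Mul1,r1:Add2,r2:24,r3:Add3
c11: CDB Add3=32; issue ADD r0<-Add3 | r0:Add3,r1:Add2,r2:24,r3:32
c12: - | r0:Add3,r1:Add2,r2:24,r3:32
c13: - | r0:Add3,r1:Add2,r2:24,r3:32

STATUS = TAG Add2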